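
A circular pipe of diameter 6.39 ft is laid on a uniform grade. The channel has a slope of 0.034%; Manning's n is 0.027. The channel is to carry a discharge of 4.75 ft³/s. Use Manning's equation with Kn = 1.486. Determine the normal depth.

Manning's equation rearranged: A R^(2/3) = nQ / (1.486·√S) = 0.027 × 4.75 / (1.486 × √0.00034) = 4.681.
At y = 1.76 ft: A R^(2/3) = 7.266 — over.
At y = 1.15 ft: A R^(2/3) = 3.097 — short.
At y = 1.41 ft: A R^(2/3) = 4.679 — close enough.

y_n = 1.41 ft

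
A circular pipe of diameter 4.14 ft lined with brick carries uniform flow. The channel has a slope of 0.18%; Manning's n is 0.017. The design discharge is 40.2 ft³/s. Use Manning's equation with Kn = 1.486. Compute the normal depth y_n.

y_n = 2.77 ft

Manning's equation rearranged: A R^(2/3) = nQ / (1.486·√S) = 0.017 × 40.2 / (1.486 × √0.0018) = 10.84.
Trying y = 3.48 ft: A R^(2/3) = 14.07 — too large.
Trying y = 2.24 ft: A R^(2/3) = 7.855 — too small.
Trying y = 2.77 ft: A R^(2/3) = 10.85 — close enough.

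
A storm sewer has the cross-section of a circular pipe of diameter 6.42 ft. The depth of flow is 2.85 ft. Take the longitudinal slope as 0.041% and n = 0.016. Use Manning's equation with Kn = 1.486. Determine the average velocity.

V = 2.44 ft/s

For a circular section of diameter D = 6.42 ft at depth y = 2.85 ft, the central angle is θ = 2 arccos(1 − 2y/D) = 2.917 rad. Then A = (D²/8)(θ − sin θ) = 13.88 ft² and P = Dθ/2 = 9.363 ft.
Hydraulic radius R = A/P = 13.88/9.363 = 1.482 ft.
From Manning's equation, V = (1.486/n) R^(2/3) S^(1/2) = (1.486/0.016) × 1.482^(2/3) × 0.00041^(1/2) = 2.44 ft/s.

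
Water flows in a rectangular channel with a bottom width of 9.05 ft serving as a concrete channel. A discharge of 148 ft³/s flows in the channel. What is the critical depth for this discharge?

y_c = 2.03 ft

For a rectangular channel, critical depth y_c = (q²/g)^(1/3) where q = Q/b = 148/9.05 = 16.35 ft²/s.
So y_c = (16.35²/32.2)^(1/3) = 2.03 ft.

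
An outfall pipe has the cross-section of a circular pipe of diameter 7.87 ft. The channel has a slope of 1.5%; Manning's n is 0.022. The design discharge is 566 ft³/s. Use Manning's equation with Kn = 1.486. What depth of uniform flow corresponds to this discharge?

y_n = 5.81 ft

Manning's equation rearranged: A R^(2/3) = nQ / (1.486·√S) = 0.022 × 566 / (1.486 × √0.015) = 68.42.
At y = 4.38 ft: A R^(2/3) = 45.6 — short.
At y = 6.4 ft: A R^(2/3) = 75.84 — over.
At y = 5.81 ft: A R^(2/3) = 68.36 — ≈ 68.42.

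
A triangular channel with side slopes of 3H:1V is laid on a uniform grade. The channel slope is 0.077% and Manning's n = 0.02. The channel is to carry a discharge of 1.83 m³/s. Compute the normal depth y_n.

y_n = 0.885 m

Manning's equation rearranged: A R^(2/3) = nQ / (1·√S) = 0.02 × 1.83 / (√0.00077) = 1.319.
At y = 1.03 m: A R^(2/3) = 1.974 — over.
At y = 0.627 m: A R^(2/3) = 0.5255 — short.
At y = 0.885 m: A R^(2/3) = 1.317 — ≈ 1.319.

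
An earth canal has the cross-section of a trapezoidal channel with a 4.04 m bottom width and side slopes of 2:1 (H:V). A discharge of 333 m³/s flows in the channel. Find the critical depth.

y_c = 4.73 m

At critical depth, Q² T / (g A³) = 1, i.e. A³/T = Q²/g = 333²/9.81 = 11300.
Try y = 4.04 m: A³/T = 5812 — too small.
Try y = 5.49 m: A³/T = 21570 — too large.
Try y = 4.73 m: A³/T = 11340 — close enough.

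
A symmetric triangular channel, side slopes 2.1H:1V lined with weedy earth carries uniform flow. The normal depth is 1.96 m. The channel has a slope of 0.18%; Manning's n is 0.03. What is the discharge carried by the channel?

Q = 10.5 m³/s

For a triangular section with side slope z = 2.1: A = zy² = 2.1×1.96² = 8.067 m²; P = 2y√(1+z²) = 2×1.96×2.326 = 9.118 m.
Hydraulic radius R = A/P = 8.067/9.118 = 0.8848 m.
Manning's equation: Q = (1/n) A R^(2/3) S^(1/2) = (1/0.03) × 8.067 × 0.8848^(2/3) × 0.0018^(1/2) = 10.5 m³/s.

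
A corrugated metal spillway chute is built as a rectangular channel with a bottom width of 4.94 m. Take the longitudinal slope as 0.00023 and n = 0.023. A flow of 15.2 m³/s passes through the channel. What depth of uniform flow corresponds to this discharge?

y_n = 3.61 m

Manning's equation rearranged: A R^(2/3) = nQ / (1·√S) = 0.023 × 15.2 / (√0.00023) = 23.05.
Try y = 4.54 m: A R^(2/3) = 30.68 — too large.
Try y = 3.61 m: A R^(2/3) = 23.02 — ≈ 23.05.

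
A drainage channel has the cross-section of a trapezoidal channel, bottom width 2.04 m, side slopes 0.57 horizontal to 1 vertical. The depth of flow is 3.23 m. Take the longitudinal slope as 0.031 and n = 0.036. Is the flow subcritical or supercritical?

supercritical

With bottom width b = 2.04 m and side slope z = 0.57: A = (b + zy)y = (2.04 + 0.57×3.23)×3.23 = 12.54 m²; P = b + 2y√(1+z²) = 2.04 + 2×3.23×1.151 = 9.476 m.
Hydraulic radius R = A/P = 12.54/9.476 = 1.323 m.
V = (1/n) R^(2/3) √S = (1/0.036) × 1.323^(2/3) × √0.031 = 5.894 m/s. Hydraulic depth D_h = A/T = 12.54/5.722 = 2.191 m.
Froude number Fr = V/√(g·D_h) = 5.894/√(9.81×2.191) = 1.27, which is greater than 1, so the flow is supercritical.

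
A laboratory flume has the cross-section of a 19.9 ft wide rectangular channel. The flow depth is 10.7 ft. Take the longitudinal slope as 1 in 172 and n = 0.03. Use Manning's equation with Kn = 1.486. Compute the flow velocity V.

Flow area A = b·y = 19.9 × 10.7 = 212.9 ft². Wetted perimeter P = b + 2y = 19.9 + 2×10.7 = 41.3 ft.
Hydraulic radius R = A/P = 212.9/41.3 = 5.156 ft.
From Manning's equation, V = (1.486/n) R^(2/3) S^(1/2) = (1.486/0.03) × 5.156^(2/3) × 0.005814^(1/2) = 11.3 ft/s.

V = 11.3 ft/s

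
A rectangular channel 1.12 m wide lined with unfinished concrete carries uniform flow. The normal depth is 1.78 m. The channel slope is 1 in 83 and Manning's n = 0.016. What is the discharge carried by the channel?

Q = 7.74 m³/s

Flow area A = b·y = 1.12 × 1.78 = 1.994 m². Wetted perimeter P = b + 2y = 1.12 + 2×1.78 = 4.68 m.
Hydraulic radius R = A/P = 1.994/4.68 = 0.426 m.
Manning's equation: Q = (1/n) A R^(2/3) S^(1/2) = (1/0.016) × 1.994 × 0.426^(2/3) × 0.01205^(1/2) = 7.74 m³/s.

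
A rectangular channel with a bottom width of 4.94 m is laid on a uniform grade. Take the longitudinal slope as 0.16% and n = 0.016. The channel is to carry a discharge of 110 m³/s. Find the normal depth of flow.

Manning's equation rearranged: A R^(2/3) = nQ / (1·√S) = 0.016 × 110 / (√0.0016) = 44.
At y = 7.46 m: A R^(2/3) = 55.65 — too large.
At y = 4.78 m: A R^(2/3) = 32.68 — too small.
At y = 6.11 m: A R^(2/3) = 43.98 — matches.

y_n = 6.11 m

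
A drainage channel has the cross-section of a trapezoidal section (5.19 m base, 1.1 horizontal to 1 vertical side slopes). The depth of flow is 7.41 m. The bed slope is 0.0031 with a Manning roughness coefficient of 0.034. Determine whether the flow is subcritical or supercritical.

subcritical

With bottom width b = 5.19 m and side slope z = 1.1: A = (b + zy)y = (5.19 + 1.1×7.41)×7.41 = 98.86 m²; P = b + 2y√(1+z²) = 5.19 + 2×7.41×1.487 = 27.22 m.
Hydraulic radius R = A/P = 98.86/27.22 = 3.632 m.
V = (1/n) R^(2/3) √S = (1/0.034) × 3.632^(2/3) × √0.0031 = 3.869 m/s. Hydraulic depth D_h = A/T = 98.86/21.49 = 4.6 m.
Froude number Fr = V/√(g·D_h) = 3.869/√(9.81×4.6) = 0.576, which is less than 1, so the flow is subcritical.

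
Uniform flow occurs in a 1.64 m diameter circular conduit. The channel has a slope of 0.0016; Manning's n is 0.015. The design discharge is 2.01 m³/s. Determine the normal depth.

Manning's equation rearranged: A R^(2/3) = nQ / (1·√S) = 0.015 × 2.01 / (√0.0016) = 0.7537.
Trying y = 0.661 m: A R^(2/3) = 0.3984 — low.
Trying y = 1.06 m: A R^(2/3) = 0.8747 — high.
Trying y = 0.96 m: A R^(2/3) = 0.7539 — matches.

y_n = 0.96 m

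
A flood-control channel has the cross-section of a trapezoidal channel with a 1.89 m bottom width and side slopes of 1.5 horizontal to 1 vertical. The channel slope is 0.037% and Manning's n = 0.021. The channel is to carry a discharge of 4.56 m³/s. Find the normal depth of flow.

Manning's equation rearranged: A R^(2/3) = nQ / (1·√S) = 0.021 × 4.56 / (√0.00037) = 4.978.
At y = 1.21 m: A R^(2/3) = 3.591 — short.
At y = 1.42 m: A R^(2/3) = 4.978 — close enough.

y_n = 1.42 m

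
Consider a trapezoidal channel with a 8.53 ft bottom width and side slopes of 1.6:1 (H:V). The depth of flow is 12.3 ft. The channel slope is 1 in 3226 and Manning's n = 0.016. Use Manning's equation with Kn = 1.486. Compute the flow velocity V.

With bottom width b = 8.53 ft and side slope z = 1.6: A = (b + zy)y = (8.53 + 1.6×12.3)×12.3 = 347 ft²; P = b + 2y√(1+z²) = 8.53 + 2×12.3×1.887 = 54.95 ft.
Hydraulic radius R = A/P = 347/54.95 = 6.315 ft.
From Manning's equation, V = (1.486/n) R^(2/3) S^(1/2) = (1.486/0.016) × 6.315^(2/3) × 0.00031^(1/2) = 5.59 ft/s.

V = 5.59 ft/s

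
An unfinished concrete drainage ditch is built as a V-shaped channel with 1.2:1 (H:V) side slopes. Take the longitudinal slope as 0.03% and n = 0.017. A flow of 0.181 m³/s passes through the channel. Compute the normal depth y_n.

y_n = 0.621 m

Manning's equation rearranged: A R^(2/3) = nQ / (1·√S) = 0.017 × 0.181 / (√0.0003) = 0.1777.
Try y = 0.725 m: A R^(2/3) = 0.269 — high.
Try y = 0.621 m: A R^(2/3) = 0.178 — matches.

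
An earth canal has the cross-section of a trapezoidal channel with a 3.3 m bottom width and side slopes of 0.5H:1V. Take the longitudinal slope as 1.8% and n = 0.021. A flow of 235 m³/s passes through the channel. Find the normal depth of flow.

y_n = 4.43 m

Manning's equation rearranged: A R^(2/3) = nQ / (1·√S) = 0.021 × 235 / (√0.018) = 36.78.
At y = 3.05 m: A R^(2/3) = 18.89 — low.
At y = 4.43 m: A R^(2/3) = 36.82 — matches.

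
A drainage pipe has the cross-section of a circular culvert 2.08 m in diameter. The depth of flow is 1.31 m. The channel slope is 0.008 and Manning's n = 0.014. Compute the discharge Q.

Q = 10.1 m³/s

For a circular section of diameter D = 2.08 m at depth y = 1.31 m, the central angle is θ = 2 arccos(1 − 2y/D) = 3.667 rad. Then A = (D²/8)(θ − sin θ) = 2.254 m² and P = Dθ/2 = 3.814 m.
Hydraulic radius R = A/P = 2.254/3.814 = 0.5911 m.
Manning's equation: Q = (1/n) A R^(2/3) S^(1/2) = (1/0.014) × 2.254 × 0.5911^(2/3) × 0.008^(1/2) = 10.1 m³/s.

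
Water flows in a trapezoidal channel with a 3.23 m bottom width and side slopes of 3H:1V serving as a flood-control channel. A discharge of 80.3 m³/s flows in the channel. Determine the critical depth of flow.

y_c = 2.23 m

At critical depth, Q² T / (g A³) = 1, i.e. A³/T = Q²/g = 80.3²/9.81 = 657.3.
Try y = 1.7 m: A³/T = 211.4 — too small.
Try y = 2.23 m: A³/T = 651.7 — close enough.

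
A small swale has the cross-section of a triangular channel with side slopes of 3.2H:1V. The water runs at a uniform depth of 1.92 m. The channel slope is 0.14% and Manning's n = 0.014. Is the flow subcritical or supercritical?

For a triangular section with side slope z = 3.2: A = zy² = 3.2×1.92² = 11.8 m²; P = 2y√(1+z²) = 2×1.92×3.353 = 12.87 m.
Hydraulic radius R = A/P = 11.8/12.87 = 0.9163 m.
V = (1/n) R^(2/3) √S = (1/0.014) × 0.9163^(2/3) × √0.0014 = 2.521 m/s. Hydraulic depth D_h = A/T = 11.8/12.29 = 0.96 m.
Froude number Fr = V/√(g·D_h) = 2.521/√(9.81×0.96) = 0.822, which is less than 1, so the flow is subcritical.

subcritical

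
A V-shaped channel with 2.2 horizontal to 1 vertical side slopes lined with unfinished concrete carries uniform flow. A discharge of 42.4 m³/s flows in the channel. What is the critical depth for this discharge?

At critical depth, Q² T / (g A³) = 1, i.e. A³/T = Q²/g = 42.4²/9.81 = 183.3.
At y = 2.88 m: A³/T = 479.5 — over.
At y = 1.82 m: A³/T = 48.33 — short.
At y = 2.38 m: A³/T = 184.8 — matches.

y_c = 2.38 m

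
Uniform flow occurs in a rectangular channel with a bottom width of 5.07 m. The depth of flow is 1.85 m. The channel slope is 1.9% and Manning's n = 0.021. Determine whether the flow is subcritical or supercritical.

Flow area A = b·y = 5.07 × 1.85 = 9.38 m². Wetted perimeter P = b + 2y = 5.07 + 2×1.85 = 8.77 m.
Hydraulic radius R = A/P = 9.38/8.77 = 1.069 m.
V = (1/n) R^(2/3) √S = (1/0.021) × 1.069^(2/3) × √0.019 = 6.865 m/s. Hydraulic depth D_h = A/T = 9.38/5.07 = 1.85 m.
Froude number Fr = V/√(g·D_h) = 6.865/√(9.81×1.85) = 1.61, which is greater than 1, so the flow is supercritical.

supercritical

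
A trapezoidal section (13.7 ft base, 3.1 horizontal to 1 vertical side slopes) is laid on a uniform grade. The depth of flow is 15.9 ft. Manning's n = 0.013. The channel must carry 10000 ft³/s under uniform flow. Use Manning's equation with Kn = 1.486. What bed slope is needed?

S = 0.000437

With bottom width b = 13.7 ft and side slope z = 3.1: A = (b + zy)y = (13.7 + 3.1×15.9)×15.9 = 1002 ft²; P = b + 2y√(1+z²) = 13.7 + 2×15.9×3.257 = 117.3 ft.
Hydraulic radius R = A/P = 1002/117.3 = 8.54 ft.
From Manning's equation, S = [nQ / (1.486 A R^(2/3))]² = [0.013 × 10000 / (1.486 × 1002 × 8.54^(2/3))]² = 0.000437.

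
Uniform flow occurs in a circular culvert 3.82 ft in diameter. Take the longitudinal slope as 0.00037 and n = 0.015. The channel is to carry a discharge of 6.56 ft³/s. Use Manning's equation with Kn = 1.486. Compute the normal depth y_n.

y_n = 1.46 ft

Manning's equation rearranged: A R^(2/3) = nQ / (1.486·√S) = 0.015 × 6.56 / (1.486 × √0.00037) = 3.443.
At y = 1.7 ft: A R^(2/3) = 4.539 — over.
At y = 1.46 ft: A R^(2/3) = 3.445 — matches.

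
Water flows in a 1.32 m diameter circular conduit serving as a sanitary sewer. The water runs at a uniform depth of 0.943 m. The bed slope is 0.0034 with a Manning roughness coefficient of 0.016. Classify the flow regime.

For a circular section of diameter D = 1.32 m at depth y = 0.943 m, the central angle is θ = 2 arccos(1 − 2y/D) = 4.028 rad. Then A = (D²/8)(θ − sin θ) = 1.046 m² and P = Dθ/2 = 2.658 m.
Hydraulic radius R = A/P = 1.046/2.658 = 0.3935 m.
V = (1/n) R^(2/3) √S = (1/0.016) × 0.3935^(2/3) × √0.0034 = 1.957 m/s. Hydraulic depth D_h = A/T = 1.046/1.192 = 0.8772 m.
Froude number Fr = V/√(g·D_h) = 1.957/√(9.81×0.8772) = 0.667, which is less than 1, so the flow is subcritical.

subcritical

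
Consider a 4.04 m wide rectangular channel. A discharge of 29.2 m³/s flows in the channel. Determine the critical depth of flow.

For a rectangular channel, critical depth y_c = (q²/g)^(1/3) where q = Q/b = 29.2/4.04 = 7.228 m²/s.
So y_c = (7.228²/9.81)^(1/3) = 1.75 m.

y_c = 1.75 m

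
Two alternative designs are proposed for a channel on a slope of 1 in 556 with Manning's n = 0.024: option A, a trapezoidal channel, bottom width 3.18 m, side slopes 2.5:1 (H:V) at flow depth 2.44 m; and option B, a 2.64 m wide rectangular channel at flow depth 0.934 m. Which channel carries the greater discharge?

channel A

Channel A: With bottom width b = 3.18 m and side slope z = 2.5: A = (b + zy)y = (3.18 + 2.5×2.44)×2.44 = 22.64 m²; P = b + 2y√(1+z²) = 3.18 + 2×2.44×2.693 = 16.32 m. Hydraulic radius R = A/P = 22.64/16.32 = 1.387 m. Q_A = (1/0.024)·22.64·1.387^(2/3)·√0.001799 = 49.77 m³/s.
Channel B: Flow area A = b·y = 2.64 × 0.934 = 2.466 m². Wetted perimeter P = b + 2y = 2.64 + 2×0.934 = 4.508 m. Hydraulic radius R = A/P = 2.466/4.508 = 0.547 m. Q_B = (1/0.024)·2.466·0.547^(2/3)·√0.001799 = 2.914 m³/s.
Q_A = 49.77 m³/s vs Q_B = 2.914 m³/s, so channel A carries more.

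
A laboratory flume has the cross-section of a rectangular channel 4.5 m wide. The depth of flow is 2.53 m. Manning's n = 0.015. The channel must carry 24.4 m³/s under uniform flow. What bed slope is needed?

S = 0.000819

Flow area A = b·y = 4.5 × 2.53 = 11.38 m². Wetted perimeter P = b + 2y = 4.5 + 2×2.53 = 9.56 m.
Hydraulic radius R = A/P = 11.38/9.56 = 1.191 m.
From Manning's equation, S = [nQ / (1 A R^(2/3))]² = [0.015 × 24.4 / (1 × 11.38 × 1.191^(2/3))]² = 0.000819.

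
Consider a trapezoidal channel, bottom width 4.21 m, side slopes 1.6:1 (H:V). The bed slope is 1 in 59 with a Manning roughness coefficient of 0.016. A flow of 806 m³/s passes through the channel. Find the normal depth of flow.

Manning's equation rearranged: A R^(2/3) = nQ / (1·√S) = 0.016 × 806 / (√0.01695) = 99.06.
Trying y = 5.07 m: A R^(2/3) = 120.4 — high.
Trying y = 3.31 m: A R^(2/3) = 48 — low.
Trying y = 4.64 m: A R^(2/3) = 99.05 — ≈ 99.06.

y_n = 4.64 m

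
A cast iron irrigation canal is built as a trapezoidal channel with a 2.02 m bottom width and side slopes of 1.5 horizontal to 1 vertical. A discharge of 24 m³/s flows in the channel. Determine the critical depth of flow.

At critical depth, Q² T / (g A³) = 1, i.e. A³/T = Q²/g = 24²/9.81 = 58.72.
Try y = 1.33 m: A³/T = 25.34 — too small.
Try y = 1.85 m: A³/T = 92.21 — too large.
Try y = 1.65 m: A³/T = 58.53 — ≈ 58.72.

y_c = 1.65 m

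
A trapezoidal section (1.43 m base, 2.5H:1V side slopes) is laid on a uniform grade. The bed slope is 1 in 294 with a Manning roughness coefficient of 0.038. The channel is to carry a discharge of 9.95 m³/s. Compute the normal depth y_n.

y_n = 1.47 m

Manning's equation rearranged: A R^(2/3) = nQ / (1·√S) = 0.038 × 9.95 / (√0.003401) = 6.483.
Try y = 1.61 m: A R^(2/3) = 8.001 — too large.
Try y = 1.06 m: A R^(2/3) = 3.097 — too small.
Try y = 1.47 m: A R^(2/3) = 6.483 — ≈ 6.483.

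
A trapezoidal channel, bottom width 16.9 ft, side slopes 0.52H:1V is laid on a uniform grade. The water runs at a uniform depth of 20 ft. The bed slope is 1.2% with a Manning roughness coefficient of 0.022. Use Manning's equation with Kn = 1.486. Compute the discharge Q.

Q = 17200 ft³/s

With bottom width b = 16.9 ft and side slope z = 0.52: A = (b + zy)y = (16.9 + 0.52×20)×20 = 546 ft²; P = b + 2y√(1+z²) = 16.9 + 2×20×1.127 = 61.98 ft.
Hydraulic radius R = A/P = 546/61.98 = 8.809 ft.
Manning's equation: Q = (1.486/n) A R^(2/3) S^(1/2) = (1.486/0.022) × 546 × 8.809^(2/3) × 0.012^(1/2) = 17200 ft³/s.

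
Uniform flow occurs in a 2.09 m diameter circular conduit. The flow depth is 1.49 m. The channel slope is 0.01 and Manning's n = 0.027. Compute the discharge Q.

Q = 7.07 m³/s

For a circular section of diameter D = 2.09 m at depth y = 1.49 m, the central angle is θ = 2 arccos(1 − 2y/D) = 4.021 rad. Then A = (D²/8)(θ − sin θ) = 2.616 m² and P = Dθ/2 = 4.202 m.
Hydraulic radius R = A/P = 2.616/4.202 = 0.6226 m.
Manning's equation: Q = (1/n) A R^(2/3) S^(1/2) = (1/0.027) × 2.616 × 0.6226^(2/3) × 0.01^(1/2) = 7.07 m³/s.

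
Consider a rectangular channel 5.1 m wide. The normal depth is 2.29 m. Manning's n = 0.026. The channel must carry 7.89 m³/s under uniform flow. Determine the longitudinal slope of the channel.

S = 0.00024

Flow area A = b·y = 5.1 × 2.29 = 11.68 m². Wetted perimeter P = b + 2y = 5.1 + 2×2.29 = 9.68 m.
Hydraulic radius R = A/P = 11.68/9.68 = 1.207 m.
From Manning's equation, S = [nQ / (1 A R^(2/3))]² = [0.026 × 7.89 / (1 × 11.68 × 1.207^(2/3))]² = 0.00024.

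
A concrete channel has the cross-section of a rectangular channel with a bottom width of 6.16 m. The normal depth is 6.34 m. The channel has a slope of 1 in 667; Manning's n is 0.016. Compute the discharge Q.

Flow area A = b·y = 6.16 × 6.34 = 39.05 m². Wetted perimeter P = b + 2y = 6.16 + 2×6.34 = 18.84 m.
Hydraulic radius R = A/P = 39.05/18.84 = 2.073 m.
Manning's equation: Q = (1/n) A R^(2/3) S^(1/2) = (1/0.016) × 39.05 × 2.073^(2/3) × 0.001499^(1/2) = 154 m³/s.

Q = 154 m³/s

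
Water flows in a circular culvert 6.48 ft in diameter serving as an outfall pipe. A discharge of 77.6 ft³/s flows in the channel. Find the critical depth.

At critical depth, Q² T / (g A³) = 1, i.e. A³/T = Q²/g = 77.6²/32.2 = 187.
Try y = 2.76 ft: A³/T = 374.7 — over.
Try y = 1.75 ft: A³/T = 64.5 — short.
Try y = 2.3 ft: A³/T = 185.9 — matches.

y_c = 2.3 ft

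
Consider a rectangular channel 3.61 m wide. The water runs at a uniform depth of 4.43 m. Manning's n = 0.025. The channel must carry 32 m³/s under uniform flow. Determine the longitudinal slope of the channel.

Flow area A = b·y = 3.61 × 4.43 = 15.99 m². Wetted perimeter P = b + 2y = 3.61 + 2×4.43 = 12.47 m.
Hydraulic radius R = A/P = 15.99/12.47 = 1.282 m.
From Manning's equation, S = [nQ / (1 A R^(2/3))]² = [0.025 × 32 / (1 × 15.99 × 1.282^(2/3))]² = 0.0018.

S = 0.0018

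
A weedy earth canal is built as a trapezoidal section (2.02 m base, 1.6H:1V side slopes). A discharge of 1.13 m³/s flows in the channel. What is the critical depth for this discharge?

At critical depth, Q² T / (g A³) = 1, i.e. A³/T = Q²/g = 1.13²/9.81 = 0.1302.
Try y = 0.335 m: A³/T = 0.203 — high.
Try y = 0.292 m: A³/T = 0.1297 — ≈ 0.1302.

y_c = 0.292 m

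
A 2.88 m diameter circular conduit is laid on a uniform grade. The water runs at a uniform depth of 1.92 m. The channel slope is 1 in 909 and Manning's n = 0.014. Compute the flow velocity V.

For a circular section of diameter D = 2.88 m at depth y = 1.92 m, the central angle is θ = 2 arccos(1 − 2y/D) = 3.821 rad. Then A = (D²/8)(θ − sin θ) = 4.614 m² and P = Dθ/2 = 5.503 m.
Hydraulic radius R = A/P = 4.614/5.503 = 0.8384 m.
From Manning's equation, V = (1/n) R^(2/3) S^(1/2) = (1/0.014) × 0.8384^(2/3) × 0.0011^(1/2) = 2.11 m/s.

V = 2.11 m/s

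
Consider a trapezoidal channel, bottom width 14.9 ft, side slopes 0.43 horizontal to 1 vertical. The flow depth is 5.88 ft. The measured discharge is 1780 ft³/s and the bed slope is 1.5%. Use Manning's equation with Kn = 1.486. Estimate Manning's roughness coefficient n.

n = 0.0251

With bottom width b = 14.9 ft and side slope z = 0.43: A = (b + zy)y = (14.9 + 0.43×5.88)×5.88 = 102.5 ft²; P = b + 2y√(1+z²) = 14.9 + 2×5.88×1.089 = 27.7 ft.
Hydraulic radius R = A/P = 102.5/27.7 = 3.699 ft.
Rearranging Manning's equation: n = (1.486/Q) A R^(2/3) S^(1/2) = (1.486/1780) × 102.5 × 3.699^(2/3) × √0.015 = 0.0251.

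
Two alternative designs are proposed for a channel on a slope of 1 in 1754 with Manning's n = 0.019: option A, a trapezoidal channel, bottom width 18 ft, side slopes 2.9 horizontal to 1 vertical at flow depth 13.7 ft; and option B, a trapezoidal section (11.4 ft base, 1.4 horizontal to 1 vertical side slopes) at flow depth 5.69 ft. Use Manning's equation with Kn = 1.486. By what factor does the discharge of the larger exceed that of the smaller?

12.1

Channel A: With bottom width b = 18 ft and side slope z = 2.9: A = (b + zy)y = (18 + 2.9×13.7)×13.7 = 790.9 ft²; P = b + 2y√(1+z²) = 18 + 2×13.7×3.068 = 102.1 ft. Hydraulic radius R = A/P = 790.9/102.1 = 7.75 ft. Q_A = (1.486/0.019)·790.9·7.75^(2/3)·√0.0005701 = 5784 ft³/s.
Channel B: With bottom width b = 11.4 ft and side slope z = 1.4: A = (b + zy)y = (11.4 + 1.4×5.69)×5.69 = 110.2 ft²; P = b + 2y√(1+z²) = 11.4 + 2×5.69×1.72 = 30.98 ft. Hydraulic radius R = A/P = 110.2/30.98 = 3.557 ft. Q_B = (1.486/0.019)·110.2·3.557^(2/3)·√0.0005701 = 479.5 ft³/s.
The larger discharge is 5784 ft³/s and the smaller is 479.5 ft³/s; the ratio is 12.1.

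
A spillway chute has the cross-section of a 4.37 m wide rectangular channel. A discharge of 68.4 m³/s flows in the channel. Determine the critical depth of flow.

y_c = 2.92 m

For a rectangular channel, critical depth y_c = (q²/g)^(1/3) where q = Q/b = 68.4/4.37 = 15.65 m²/s.
So y_c = (15.65²/9.81)^(1/3) = 2.92 m.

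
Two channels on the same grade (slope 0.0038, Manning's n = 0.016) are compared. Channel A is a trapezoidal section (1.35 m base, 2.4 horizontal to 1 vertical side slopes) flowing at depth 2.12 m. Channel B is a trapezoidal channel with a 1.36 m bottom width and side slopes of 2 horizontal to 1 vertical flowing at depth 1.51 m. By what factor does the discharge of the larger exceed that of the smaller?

Channel A: With bottom width b = 1.35 m and side slope z = 2.4: A = (b + zy)y = (1.35 + 2.4×2.12)×2.12 = 13.65 m²; P = b + 2y√(1+z²) = 1.35 + 2×2.12×2.6 = 12.37 m. Hydraulic radius R = A/P = 13.65/12.37 = 1.103 m. Q_A = (1/0.016)·13.65·1.103^(2/3)·√0.0038 = 56.14 m³/s.
Channel B: With bottom width b = 1.36 m and side slope z = 2: A = (b + zy)y = (1.36 + 2×1.51)×1.51 = 6.614 m²; P = b + 2y√(1+z²) = 1.36 + 2×1.51×2.236 = 8.113 m. Hydraulic radius R = A/P = 6.614/8.113 = 0.8152 m. Q_B = (1/0.016)·6.614·0.8152^(2/3)·√0.0038 = 22.24 m³/s.
The larger discharge is 56.14 m³/s and the smaller is 22.24 m³/s; the ratio is 2.52.

2.52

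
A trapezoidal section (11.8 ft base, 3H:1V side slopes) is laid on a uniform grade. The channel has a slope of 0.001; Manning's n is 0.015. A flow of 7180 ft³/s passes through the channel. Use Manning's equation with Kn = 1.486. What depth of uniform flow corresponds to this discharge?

y_n = 12.7 ft

Manning's equation rearranged: A R^(2/3) = nQ / (1.486·√S) = 0.015 × 7180 / (1.486 × √0.001) = 2292.
Trying y = 14.4 ft: A R^(2/3) = 3088 — high.
Trying y = 10.9 ft: A R^(2/3) = 1603 — low.
Trying y = 12.7 ft: A R^(2/3) = 2292 — matches.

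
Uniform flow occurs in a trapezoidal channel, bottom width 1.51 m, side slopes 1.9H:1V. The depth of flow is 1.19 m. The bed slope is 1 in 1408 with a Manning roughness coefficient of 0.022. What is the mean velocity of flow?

With bottom width b = 1.51 m and side slope z = 1.9: A = (b + zy)y = (1.51 + 1.9×1.19)×1.19 = 4.487 m²; P = b + 2y√(1+z²) = 1.51 + 2×1.19×2.147 = 6.62 m.
Hydraulic radius R = A/P = 4.487/6.62 = 0.6779 m.
From Manning's equation, V = (1/n) R^(2/3) S^(1/2) = (1/0.022) × 0.6779^(2/3) × 0.0007102^(1/2) = 0.935 m/s.

V = 0.935 m/s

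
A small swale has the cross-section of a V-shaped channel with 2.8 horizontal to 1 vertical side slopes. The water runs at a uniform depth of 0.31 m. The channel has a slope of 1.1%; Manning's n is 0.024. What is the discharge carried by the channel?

Q = 0.326 m³/s

For a triangular section with side slope z = 2.8: A = zy² = 2.8×0.31² = 0.2691 m²; P = 2y√(1+z²) = 2×0.31×2.973 = 1.843 m.
Hydraulic radius R = A/P = 0.2691/1.843 = 0.146 m.
Manning's equation: Q = (1/n) A R^(2/3) S^(1/2) = (1/0.024) × 0.2691 × 0.146^(2/3) × 0.011^(1/2) = 0.326 m³/s.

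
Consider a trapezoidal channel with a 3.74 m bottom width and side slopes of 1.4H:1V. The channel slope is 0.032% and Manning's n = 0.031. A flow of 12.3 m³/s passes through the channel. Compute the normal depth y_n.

y_n = 2.39 m

Manning's equation rearranged: A R^(2/3) = nQ / (1·√S) = 0.031 × 12.3 / (√0.00032) = 21.32.
Trying y = 2.78 m: A R^(2/3) = 28.96 — high.
Trying y = 1.89 m: A R^(2/3) = 13.46 — low.
Trying y = 2.39 m: A R^(2/3) = 21.35 — ≈ 21.32.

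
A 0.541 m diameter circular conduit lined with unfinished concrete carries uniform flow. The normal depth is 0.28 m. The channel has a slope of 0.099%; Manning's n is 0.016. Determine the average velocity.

V = 0.526 m/s

For a circular section of diameter D = 0.541 m at depth y = 0.28 m, the central angle is θ = 2 arccos(1 − 2y/D) = 3.212 rad. Then A = (D²/8)(θ − sin θ) = 0.1201 m² and P = Dθ/2 = 0.8688 m.
Hydraulic radius R = A/P = 0.1201/0.8688 = 0.1382 m.
From Manning's equation, V = (1/n) R^(2/3) S^(1/2) = (1/0.016) × 0.1382^(2/3) × 0.00099^(1/2) = 0.526 m/s.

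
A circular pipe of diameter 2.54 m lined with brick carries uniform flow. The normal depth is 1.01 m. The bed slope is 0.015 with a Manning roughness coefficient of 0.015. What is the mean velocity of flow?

For a circular section of diameter D = 2.54 m at depth y = 1.01 m, the central angle is θ = 2 arccos(1 − 2y/D) = 2.729 rad. Then A = (D²/8)(θ − sin θ) = 1.878 m² and P = Dθ/2 = 3.466 m.
Hydraulic radius R = A/P = 1.878/3.466 = 0.5418 m.
From Manning's equation, V = (1/n) R^(2/3) S^(1/2) = (1/0.015) × 0.5418^(2/3) × 0.015^(1/2) = 5.43 m/s.

V = 5.43 m/s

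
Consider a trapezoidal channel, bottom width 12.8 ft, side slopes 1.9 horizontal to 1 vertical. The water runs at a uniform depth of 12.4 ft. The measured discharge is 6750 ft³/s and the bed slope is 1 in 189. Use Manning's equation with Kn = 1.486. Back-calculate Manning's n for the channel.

With bottom width b = 12.8 ft and side slope z = 1.9: A = (b + zy)y = (12.8 + 1.9×12.4)×12.4 = 450.9 ft²; P = b + 2y√(1+z²) = 12.8 + 2×12.4×2.147 = 66.05 ft.
Hydraulic radius R = A/P = 450.9/66.05 = 6.826 ft.
Rearranging Manning's equation: n = (1.486/Q) A R^(2/3) S^(1/2) = (1.486/6750) × 450.9 × 6.826^(2/3) × √0.005291 = 0.026.

n = 0.026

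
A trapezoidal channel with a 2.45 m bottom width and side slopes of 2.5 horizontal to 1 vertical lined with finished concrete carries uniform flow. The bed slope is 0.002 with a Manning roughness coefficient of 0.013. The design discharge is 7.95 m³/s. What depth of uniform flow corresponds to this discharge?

Manning's equation rearranged: A R^(2/3) = nQ / (1·√S) = 0.013 × 7.95 / (√0.002) = 2.311.
Try y = 0.655 m: A R^(2/3) = 1.567 — short.
Try y = 0.895 m: A R^(2/3) = 2.908 — over.
Try y = 0.798 m: A R^(2/3) = 2.31 — matches.

y_n = 0.798 m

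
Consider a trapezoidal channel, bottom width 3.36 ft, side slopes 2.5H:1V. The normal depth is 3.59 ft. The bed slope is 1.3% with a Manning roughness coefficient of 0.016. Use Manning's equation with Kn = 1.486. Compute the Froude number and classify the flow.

supercritical

With bottom width b = 3.36 ft and side slope z = 2.5: A = (b + zy)y = (3.36 + 2.5×3.59)×3.59 = 44.28 ft²; P = b + 2y√(1+z²) = 3.36 + 2×3.59×2.693 = 22.69 ft.
Hydraulic radius R = A/P = 44.28/22.69 = 1.951 ft.
V = (1.486/n) R^(2/3) √S = (1.486/0.016) × 1.951^(2/3) × √0.013 = 16.54 ft/s. Hydraulic depth D_h = A/T = 44.28/21.31 = 2.078 ft.
Froude number Fr = V/√(g·D_h) = 16.54/√(32.2×2.078) = 2.02, which is greater than 1, so the flow is supercritical.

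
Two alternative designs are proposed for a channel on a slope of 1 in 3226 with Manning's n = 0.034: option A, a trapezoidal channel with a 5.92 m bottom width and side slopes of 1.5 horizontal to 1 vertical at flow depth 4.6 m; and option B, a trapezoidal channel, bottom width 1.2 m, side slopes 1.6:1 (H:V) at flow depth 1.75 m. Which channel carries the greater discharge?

channel A

Channel A: With bottom width b = 5.92 m and side slope z = 1.5: A = (b + zy)y = (5.92 + 1.5×4.6)×4.6 = 58.97 m²; P = b + 2y√(1+z²) = 5.92 + 2×4.6×1.803 = 22.51 m. Hydraulic radius R = A/P = 58.97/22.51 = 2.62 m. Q_A = (1/0.034)·58.97·2.62^(2/3)·√0.00031 = 58.04 m³/s.
Channel B: With bottom width b = 1.2 m and side slope z = 1.6: A = (b + zy)y = (1.2 + 1.6×1.75)×1.75 = 7 m²; P = b + 2y√(1+z²) = 1.2 + 2×1.75×1.887 = 7.804 m. Hydraulic radius R = A/P = 7/7.804 = 0.897 m. Q_B = (1/0.034)·7·0.897^(2/3)·√0.00031 = 3.371 m³/s.
Q_A = 58.04 m³/s vs Q_B = 3.371 m³/s, so channel A carries more.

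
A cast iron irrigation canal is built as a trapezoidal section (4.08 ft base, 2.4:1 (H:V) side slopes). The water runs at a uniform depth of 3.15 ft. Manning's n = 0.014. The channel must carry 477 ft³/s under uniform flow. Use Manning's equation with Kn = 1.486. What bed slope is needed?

With bottom width b = 4.08 ft and side slope z = 2.4: A = (b + zy)y = (4.08 + 2.4×3.15)×3.15 = 36.67 ft²; P = b + 2y√(1+z²) = 4.08 + 2×3.15×2.6 = 20.46 ft.
Hydraulic radius R = A/P = 36.67/20.46 = 1.792 ft.
From Manning's equation, S = [nQ / (1.486 A R^(2/3))]² = [0.014 × 477 / (1.486 × 36.67 × 1.792^(2/3))]² = 0.0069.

S = 0.0069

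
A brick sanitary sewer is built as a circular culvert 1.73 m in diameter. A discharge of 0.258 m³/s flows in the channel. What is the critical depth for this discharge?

y_c = 0.243 m

At critical depth, Q² T / (g A³) = 1, i.e. A³/T = Q²/g = 0.258²/9.81 = 0.006785.
At y = 0.168 m: A³/T = 0.00157 — low.
At y = 0.269 m: A³/T = 0.01008 — high.
At y = 0.243 m: A³/T = 0.006753 — close enough.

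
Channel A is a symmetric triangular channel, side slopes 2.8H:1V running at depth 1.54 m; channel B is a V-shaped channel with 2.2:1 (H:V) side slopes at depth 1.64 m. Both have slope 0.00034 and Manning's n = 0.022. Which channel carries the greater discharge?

Channel A: For a triangular section with side slope z = 2.8: A = zy² = 2.8×1.54² = 6.64 m²; P = 2y√(1+z²) = 2×1.54×2.973 = 9.157 m. Hydraulic radius R = A/P = 6.64/9.157 = 0.7251 m. Q_A = (1/0.022)·6.64·0.7251^(2/3)·√0.00034 = 4.492 m³/s.
Channel B: For a triangular section with side slope z = 2.2: A = zy² = 2.2×1.64² = 5.917 m²; P = 2y√(1+z²) = 2×1.64×2.417 = 7.926 m. Hydraulic radius R = A/P = 5.917/7.926 = 0.7465 m. Q_B = (1/0.022)·5.917·0.7465^(2/3)·√0.00034 = 4.081 m³/s.
Q_A = 4.492 m³/s vs Q_B = 4.081 m³/s, so channel A carries more.

channel A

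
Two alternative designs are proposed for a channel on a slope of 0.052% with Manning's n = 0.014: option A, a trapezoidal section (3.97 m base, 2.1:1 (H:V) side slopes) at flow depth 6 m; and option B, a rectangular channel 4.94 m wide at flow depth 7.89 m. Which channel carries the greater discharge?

Channel A: With bottom width b = 3.97 m and side slope z = 2.1: A = (b + zy)y = (3.97 + 2.1×6)×6 = 99.42 m²; P = b + 2y√(1+z²) = 3.97 + 2×6×2.326 = 31.88 m. Hydraulic radius R = A/P = 99.42/31.88 = 3.118 m. Q_A = (1/0.014)·99.42·3.118^(2/3)·√0.00052 = 345.7 m³/s.
Channel B: Flow area A = b·y = 4.94 × 7.89 = 38.98 m². Wetted perimeter P = b + 2y = 4.94 + 2×7.89 = 20.72 m. Hydraulic radius R = A/P = 38.98/20.72 = 1.881 m. Q_B = (1/0.014)·38.98·1.881^(2/3)·√0.00052 = 96.74 m³/s.
Q_A = 345.7 m³/s vs Q_B = 96.74 m³/s, so channel A carries more.

channel A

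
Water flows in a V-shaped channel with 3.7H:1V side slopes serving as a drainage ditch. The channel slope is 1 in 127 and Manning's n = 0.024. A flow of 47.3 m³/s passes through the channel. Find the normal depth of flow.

Manning's equation rearranged: A R^(2/3) = nQ / (1·√S) = 0.024 × 47.3 / (√0.007874) = 12.79.
Trying y = 2.32 m: A R^(2/3) = 21.48 — too large.
Trying y = 1.91 m: A R^(2/3) = 12.79 — ≈ 12.79.

y_n = 1.91 m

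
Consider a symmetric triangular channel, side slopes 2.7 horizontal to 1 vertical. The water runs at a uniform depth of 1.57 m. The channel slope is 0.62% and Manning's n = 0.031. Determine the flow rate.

Q = 13.8 m³/s

For a triangular section with side slope z = 2.7: A = zy² = 2.7×1.57² = 6.655 m²; P = 2y√(1+z²) = 2×1.57×2.879 = 9.041 m.
Hydraulic radius R = A/P = 6.655/9.041 = 0.7361 m.
Manning's equation: Q = (1/n) A R^(2/3) S^(1/2) = (1/0.031) × 6.655 × 0.7361^(2/3) × 0.0062^(1/2) = 13.8 m³/s.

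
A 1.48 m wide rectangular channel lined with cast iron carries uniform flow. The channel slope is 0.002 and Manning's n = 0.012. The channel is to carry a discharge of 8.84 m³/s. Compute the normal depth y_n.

y_n = 2.35 m

Manning's equation rearranged: A R^(2/3) = nQ / (1·√S) = 0.012 × 8.84 / (√0.002) = 2.372.
Trying y = 2.9 m: A R^(2/3) = 3.018 — over.
Trying y = 1.67 m: A R^(2/3) = 1.583 — short.
Trying y = 2.35 m: A R^(2/3) = 2.371 — ≈ 2.372.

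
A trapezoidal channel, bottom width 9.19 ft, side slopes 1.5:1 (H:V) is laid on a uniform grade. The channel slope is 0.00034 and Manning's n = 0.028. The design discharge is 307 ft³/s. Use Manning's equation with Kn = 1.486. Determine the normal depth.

Manning's equation rearranged: A R^(2/3) = nQ / (1.486·√S) = 0.028 × 307 / (1.486 × √0.00034) = 313.7.
Try y = 8.2 ft: A R^(2/3) = 483.6 — over.
Try y = 4.85 ft: A R^(2/3) = 165.9 — short.
Try y = 6.66 ft: A R^(2/3) = 313.6 — close enough.

y_n = 6.66 ft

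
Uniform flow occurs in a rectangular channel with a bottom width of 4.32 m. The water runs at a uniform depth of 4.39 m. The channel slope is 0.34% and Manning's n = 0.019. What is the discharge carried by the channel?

Flow area A = b·y = 4.32 × 4.39 = 18.96 m². Wetted perimeter P = b + 2y = 4.32 + 2×4.39 = 13.1 m.
Hydraulic radius R = A/P = 18.96/13.1 = 1.448 m.
Manning's equation: Q = (1/n) A R^(2/3) S^(1/2) = (1/0.019) × 18.96 × 1.448^(2/3) × 0.0034^(1/2) = 74.5 m³/s.

Q = 74.5 m³/s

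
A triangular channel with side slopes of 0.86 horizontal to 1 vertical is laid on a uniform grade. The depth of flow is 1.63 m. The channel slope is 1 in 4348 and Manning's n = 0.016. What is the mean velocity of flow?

For a triangular section with side slope z = 0.86: A = zy² = 0.86×1.63² = 2.285 m²; P = 2y√(1+z²) = 2×1.63×1.319 = 4.3 m.
Hydraulic radius R = A/P = 2.285/4.3 = 0.5314 m.
From Manning's equation, V = (1/n) R^(2/3) S^(1/2) = (1/0.016) × 0.5314^(2/3) × 0.00023^(1/2) = 0.622 m/s.

V = 0.622 m/s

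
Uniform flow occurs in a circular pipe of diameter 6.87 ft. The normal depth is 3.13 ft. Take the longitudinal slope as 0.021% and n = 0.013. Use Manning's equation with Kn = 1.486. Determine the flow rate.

Q = 37.5 ft³/s

For a circular section of diameter D = 6.87 ft at depth y = 3.13 ft, the central angle is θ = 2 arccos(1 − 2y/D) = 2.964 rad. Then A = (D²/8)(θ − sin θ) = 16.44 ft² and P = Dθ/2 = 10.18 ft.
Hydraulic radius R = A/P = 16.44/10.18 = 1.615 ft.
Manning's equation: Q = (1.486/n) A R^(2/3) S^(1/2) = (1.486/0.013) × 16.44 × 1.615^(2/3) × 0.00021^(1/2) = 37.5 ft³/s.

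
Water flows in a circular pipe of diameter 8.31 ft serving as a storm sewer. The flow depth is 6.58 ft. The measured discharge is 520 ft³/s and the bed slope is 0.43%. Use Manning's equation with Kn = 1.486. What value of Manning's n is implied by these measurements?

For a circular section of diameter D = 8.31 ft at depth y = 6.58 ft, the central angle is θ = 2 arccos(1 − 2y/D) = 4.388 rad. Then A = (D²/8)(θ − sin θ) = 46.06 ft² and P = Dθ/2 = 18.23 ft.
Hydraulic radius R = A/P = 46.06/18.23 = 2.526 ft.
Rearranging Manning's equation: n = (1.486/Q) A R^(2/3) S^(1/2) = (1.486/520) × 46.06 × 2.526^(2/3) × √0.0043 = 0.016.

n = 0.016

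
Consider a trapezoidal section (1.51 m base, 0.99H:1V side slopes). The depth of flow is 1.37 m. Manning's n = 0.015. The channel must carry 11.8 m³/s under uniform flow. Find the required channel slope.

S = 0.00308

With bottom width b = 1.51 m and side slope z = 0.99: A = (b + zy)y = (1.51 + 0.99×1.37)×1.37 = 3.927 m²; P = b + 2y√(1+z²) = 1.51 + 2×1.37×1.407 = 5.366 m.
Hydraulic radius R = A/P = 3.927/5.366 = 0.7319 m.
From Manning's equation, S = [nQ / (1 A R^(2/3))]² = [0.015 × 11.8 / (1 × 3.927 × 0.7319^(2/3))]² = 0.00308.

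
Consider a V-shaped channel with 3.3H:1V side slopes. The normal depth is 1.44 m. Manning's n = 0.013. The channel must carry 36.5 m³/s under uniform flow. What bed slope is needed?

S = 0.0079

For a triangular section with side slope z = 3.3: A = zy² = 3.3×1.44² = 6.843 m²; P = 2y√(1+z²) = 2×1.44×3.448 = 9.931 m.
Hydraulic radius R = A/P = 6.843/9.931 = 0.6891 m.
From Manning's equation, S = [nQ / (1 A R^(2/3))]² = [0.013 × 36.5 / (1 × 6.843 × 0.6891^(2/3))]² = 0.0079.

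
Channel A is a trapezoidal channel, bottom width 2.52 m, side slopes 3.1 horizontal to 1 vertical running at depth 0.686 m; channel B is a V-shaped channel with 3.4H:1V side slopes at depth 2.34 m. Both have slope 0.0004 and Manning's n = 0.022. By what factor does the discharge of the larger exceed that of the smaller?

Channel A: With bottom width b = 2.52 m and side slope z = 3.1: A = (b + zy)y = (2.52 + 3.1×0.686)×0.686 = 3.188 m²; P = b + 2y√(1+z²) = 2.52 + 2×0.686×3.257 = 6.989 m. Hydraulic radius R = A/P = 3.188/6.989 = 0.4561 m. Q_A = (1/0.022)·3.188·0.4561^(2/3)·√0.0004 = 1.717 m³/s.
Channel B: For a triangular section with side slope z = 3.4: A = zy² = 3.4×2.34² = 18.62 m²; P = 2y√(1+z²) = 2×2.34×3.544 = 16.59 m. Hydraulic radius R = A/P = 18.62/16.59 = 1.122 m. Q_B = (1/0.022)·18.62·1.122^(2/3)·√0.0004 = 18.28 m³/s.
The larger discharge is 18.28 m³/s and the smaller is 1.717 m³/s; the ratio is 10.6.

10.6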